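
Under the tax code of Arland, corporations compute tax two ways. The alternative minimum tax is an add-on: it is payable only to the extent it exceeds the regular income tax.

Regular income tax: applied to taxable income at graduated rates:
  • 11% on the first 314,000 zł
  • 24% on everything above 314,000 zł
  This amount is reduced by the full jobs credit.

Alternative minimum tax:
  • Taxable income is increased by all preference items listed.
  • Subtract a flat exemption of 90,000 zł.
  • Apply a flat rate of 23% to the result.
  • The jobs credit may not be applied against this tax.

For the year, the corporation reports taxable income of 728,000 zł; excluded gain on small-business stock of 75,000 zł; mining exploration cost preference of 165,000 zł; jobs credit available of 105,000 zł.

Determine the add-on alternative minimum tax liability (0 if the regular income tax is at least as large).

173,040 zł

Alternative minimum tax:
  Adjusted income: 728,000 zł + 75,000 zł + 165,000 zł = 968,000 zł
  Less exemption 90,000 zł → base 878,000 zł
  878,000 zł × 23% = 201,940 zł

Regular income tax:
  314,000 zł × 11% = 34,540 zł
  414,000 zł × 24% = 99,360 zł
  → 133,900 zł
  Less jobs credit 105,000 zł → 28,900 zł

Excess of alternative minimum tax over regular income tax: 201,940 zł − 28,900 zł = 173,040 zł.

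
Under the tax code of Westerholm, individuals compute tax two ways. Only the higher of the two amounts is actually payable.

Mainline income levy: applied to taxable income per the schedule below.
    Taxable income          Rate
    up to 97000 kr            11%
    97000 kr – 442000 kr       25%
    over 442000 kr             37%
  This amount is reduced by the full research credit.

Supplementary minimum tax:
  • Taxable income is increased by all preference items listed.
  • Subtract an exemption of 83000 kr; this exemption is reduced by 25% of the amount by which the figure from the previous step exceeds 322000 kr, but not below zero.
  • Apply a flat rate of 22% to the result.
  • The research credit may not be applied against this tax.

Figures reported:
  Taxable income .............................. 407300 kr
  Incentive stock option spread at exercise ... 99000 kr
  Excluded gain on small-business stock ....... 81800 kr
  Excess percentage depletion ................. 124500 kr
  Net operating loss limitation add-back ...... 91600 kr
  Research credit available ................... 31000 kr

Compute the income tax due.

176924 kr

Mainline income levy:
  97000 kr × 11% = 10670 kr
  310300 kr × 25% = 77575 kr
  → 88245 kr
  Less research credit 31000 kr → 57245 kr

Supplementary minimum tax:
  Adjusted income: 407300 kr + 99000 kr + 81800 kr + 124500 kr + 91600 kr = 804200 kr
  Exemption: 25% × (804200 kr − 322000 kr) = 120550 kr ≥ 83000 kr, so the exemption is fully phased out
  Base: 804200 kr − 0 kr = 804200 kr
  804200 kr × 22% = 176924 kr

176924 kr > 57245 kr, so the supplementary minimum tax is the binding amount.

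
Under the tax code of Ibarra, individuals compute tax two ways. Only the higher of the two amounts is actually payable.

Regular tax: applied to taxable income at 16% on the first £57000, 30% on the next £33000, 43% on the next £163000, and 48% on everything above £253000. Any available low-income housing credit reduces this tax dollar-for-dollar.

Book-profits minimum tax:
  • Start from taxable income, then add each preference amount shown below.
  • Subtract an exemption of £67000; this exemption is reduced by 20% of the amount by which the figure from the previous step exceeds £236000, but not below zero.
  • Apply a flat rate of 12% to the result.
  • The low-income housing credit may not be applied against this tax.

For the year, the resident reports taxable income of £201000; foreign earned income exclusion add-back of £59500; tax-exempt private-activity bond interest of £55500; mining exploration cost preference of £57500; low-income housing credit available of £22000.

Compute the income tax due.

£44750

Book-profits minimum tax:
  Adjusted income: £201000 + £59500 + £55500 + £57500 = £373500
  Exemption: £67000 − 20% × (£373500 − £236000) = £67000 − £27500 = £39500
  Base: £373500 − £39500 = £334000
  £334000 × 12% = £40080

Regular tax:
  £57000 × 16% = £9120
  £33000 × 30% = £9900
  £111000 × 43% = £47730
  → £66750
  Less low-income housing credit £22000 → £44750

£44750 > £40080, so the regular tax governs.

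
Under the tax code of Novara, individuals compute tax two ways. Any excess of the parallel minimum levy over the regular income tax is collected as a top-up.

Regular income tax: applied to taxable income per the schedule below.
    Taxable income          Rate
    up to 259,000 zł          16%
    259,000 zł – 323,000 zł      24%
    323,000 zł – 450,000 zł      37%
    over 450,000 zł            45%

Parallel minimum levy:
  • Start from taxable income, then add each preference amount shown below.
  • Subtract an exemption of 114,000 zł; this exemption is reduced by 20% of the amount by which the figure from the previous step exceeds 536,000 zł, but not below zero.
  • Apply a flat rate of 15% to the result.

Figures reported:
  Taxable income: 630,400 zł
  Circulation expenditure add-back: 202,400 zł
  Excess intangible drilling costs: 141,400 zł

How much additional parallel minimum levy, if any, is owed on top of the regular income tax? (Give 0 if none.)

0 zł

Parallel minimum levy:
  Adjusted income: 630,400 zł + 202,400 zł + 141,400 zł = 974,200 zł
  Exemption: 114,000 zł − 20% × (974,200 zł − 536,000 zł) = 114,000 zł − 87,640 zł = 26,360 zł
  Base: 974,200 zł − 26,360 zł = 947,840 zł
  947,840 zł × 15% = 142,176 zł

Regular income tax:
  259,000 zł × 16% = 41,440 zł
  64,000 zł × 24% = 15,360 zł
  127,000 zł × 37% = 46,990 zł
  180,400 zł × 45% = 81,180 zł
  → 184,970 zł

142,176 zł ≤ 184,970 zł, so no add-on is due.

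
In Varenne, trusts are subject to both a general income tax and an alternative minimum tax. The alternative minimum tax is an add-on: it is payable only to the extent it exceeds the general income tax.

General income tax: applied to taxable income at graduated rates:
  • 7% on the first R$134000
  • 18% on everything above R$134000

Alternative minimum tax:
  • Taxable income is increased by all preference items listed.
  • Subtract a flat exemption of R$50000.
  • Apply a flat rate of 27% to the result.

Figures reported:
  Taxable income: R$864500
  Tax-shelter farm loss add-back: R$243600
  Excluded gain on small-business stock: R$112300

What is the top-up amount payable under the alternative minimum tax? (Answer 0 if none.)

R$175138

General income tax:
  R$134000 × 7% = R$9380
  R$730500 × 18% = R$131490
  → R$140870

Alternative minimum tax:
  Adjusted income: R$864500 + R$243600 + R$112300 = R$1220400
  Less exemption R$50000 → base R$1170400
  R$1170400 × 27% = R$316008

Excess of alternative minimum tax over general income tax: R$316008 − R$140870 = R$175138.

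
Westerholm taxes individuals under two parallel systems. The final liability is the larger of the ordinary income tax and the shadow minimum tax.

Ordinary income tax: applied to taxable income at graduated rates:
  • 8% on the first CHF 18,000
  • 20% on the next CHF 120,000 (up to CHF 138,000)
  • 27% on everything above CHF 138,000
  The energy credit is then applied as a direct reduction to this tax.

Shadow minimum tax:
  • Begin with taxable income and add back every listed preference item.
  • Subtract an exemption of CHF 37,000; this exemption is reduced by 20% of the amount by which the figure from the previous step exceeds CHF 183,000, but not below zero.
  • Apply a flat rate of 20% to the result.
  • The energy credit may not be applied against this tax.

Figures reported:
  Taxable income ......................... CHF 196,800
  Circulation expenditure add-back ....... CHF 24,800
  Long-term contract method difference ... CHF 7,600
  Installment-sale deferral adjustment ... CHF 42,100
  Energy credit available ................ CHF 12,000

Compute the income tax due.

Shadow minimum tax:
  Adjusted income: CHF 196,800 + CHF 24,800 + CHF 7,600 + CHF 42,100 = CHF 271,300
  Exemption: CHF 37,000 − 20% × (CHF 271,300 − CHF 183,000) = CHF 37,000 − CHF 17,660 = CHF 19,340
  Base: CHF 271,300 − CHF 19,340 = CHF 251,960
  CHF 251,960 × 20% = CHF 50,392

Ordinary income tax:
  CHF 18,000 × 8% = CHF 1,440
  CHF 120,000 × 20% = CHF 24,000
  CHF 58,800 × 27% = CHF 15,876
  → CHF 41,316
  Less energy credit CHF 12,000 → CHF 29,316

CHF 50,392 > CHF 29,316, so the shadow minimum tax is the binding amount.

CHF 50,392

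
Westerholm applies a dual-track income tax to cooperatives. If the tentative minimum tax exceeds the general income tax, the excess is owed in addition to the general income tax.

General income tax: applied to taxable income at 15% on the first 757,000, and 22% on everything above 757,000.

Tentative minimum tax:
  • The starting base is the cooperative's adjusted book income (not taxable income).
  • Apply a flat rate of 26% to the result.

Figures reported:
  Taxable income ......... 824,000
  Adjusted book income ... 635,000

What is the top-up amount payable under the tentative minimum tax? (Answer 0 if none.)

General income tax:
  757,000 × 15% = 113,550
  67,000 × 22% = 14,740
  → 128,290

Tentative minimum tax:
  Base (adjusted book income): 635,000
  635,000 × 26% = 165,100

Excess of tentative minimum tax over general income tax: 165,100 − 128,290 = 36,810.

36,810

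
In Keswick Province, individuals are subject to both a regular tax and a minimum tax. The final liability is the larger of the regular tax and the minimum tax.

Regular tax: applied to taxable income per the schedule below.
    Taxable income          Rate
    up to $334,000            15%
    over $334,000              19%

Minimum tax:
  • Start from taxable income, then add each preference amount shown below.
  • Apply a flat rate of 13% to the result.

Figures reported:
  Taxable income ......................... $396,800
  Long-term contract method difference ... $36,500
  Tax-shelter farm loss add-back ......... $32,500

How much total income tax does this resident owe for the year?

Minimum tax:
  Adjusted income: $396,800 + $36,500 + $32,500 = $465,800
  $465,800 × 13% = $60,554

Regular tax:
  $334,000 × 15% = $50,100
  $62,800 × 19% = $11,932
  → $62,032

$62,032 > $60,554, so the regular tax governs.

$62,032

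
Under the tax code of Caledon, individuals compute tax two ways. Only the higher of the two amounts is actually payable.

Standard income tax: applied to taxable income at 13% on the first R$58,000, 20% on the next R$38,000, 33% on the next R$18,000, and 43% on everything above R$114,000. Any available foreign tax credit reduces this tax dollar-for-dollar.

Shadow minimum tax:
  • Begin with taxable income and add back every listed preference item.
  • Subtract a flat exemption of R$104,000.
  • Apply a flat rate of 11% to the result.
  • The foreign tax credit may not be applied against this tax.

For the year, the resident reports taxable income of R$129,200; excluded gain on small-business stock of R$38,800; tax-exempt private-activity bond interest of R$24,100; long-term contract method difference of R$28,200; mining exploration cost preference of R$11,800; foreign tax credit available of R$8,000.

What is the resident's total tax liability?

Standard income tax:
  R$58,000 × 13% = R$7,540
  R$38,000 × 20% = R$7,600
  R$18,000 × 33% = R$5,940
  R$15,200 × 43% = R$6,536
  → R$27,616
  Less foreign tax credit R$8,000 → R$19,616

Shadow minimum tax:
  Adjusted income: R$129,200 + R$38,800 + R$24,100 + R$28,200 + R$11,800 = R$232,100
  Less exemption R$104,000 → base R$128,100
  R$128,100 × 11% = R$14,091

R$19,616 > R$14,091, so the standard income tax governs.

R$19,616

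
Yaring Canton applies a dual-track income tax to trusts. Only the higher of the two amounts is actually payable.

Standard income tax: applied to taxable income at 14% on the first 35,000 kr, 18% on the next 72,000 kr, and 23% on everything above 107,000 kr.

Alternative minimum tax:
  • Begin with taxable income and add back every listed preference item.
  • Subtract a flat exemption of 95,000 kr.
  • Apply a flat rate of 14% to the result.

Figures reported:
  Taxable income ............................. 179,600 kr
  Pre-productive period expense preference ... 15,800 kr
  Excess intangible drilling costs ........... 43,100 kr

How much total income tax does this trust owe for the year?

34,558 kr

Alternative minimum tax:
  Adjusted income: 179,600 kr + 15,800 kr + 43,100 kr = 238,500 kr
  Less exemption 95,000 kr → base 143,500 kr
  143,500 kr × 14% = 20,090 kr

Standard income tax:
  35,000 kr × 14% = 4,900 kr
  72,000 kr × 18% = 12,960 kr
  72,600 kr × 23% = 16,698 kr
  → 34,558 kr

34,558 kr > 20,090 kr, so the standard income tax governs.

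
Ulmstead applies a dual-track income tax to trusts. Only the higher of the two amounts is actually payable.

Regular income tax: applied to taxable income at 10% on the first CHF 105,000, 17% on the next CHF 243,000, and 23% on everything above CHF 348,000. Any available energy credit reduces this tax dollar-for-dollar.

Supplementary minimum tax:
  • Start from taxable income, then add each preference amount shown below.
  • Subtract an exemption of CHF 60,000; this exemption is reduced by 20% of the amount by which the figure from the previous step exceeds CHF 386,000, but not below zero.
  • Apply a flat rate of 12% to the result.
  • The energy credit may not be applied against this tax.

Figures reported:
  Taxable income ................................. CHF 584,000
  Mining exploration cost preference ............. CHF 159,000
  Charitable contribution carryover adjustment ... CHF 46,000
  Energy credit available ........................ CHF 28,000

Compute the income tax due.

Regular income tax:
  CHF 105,000 × 10% = CHF 10,500
  CHF 243,000 × 17% = CHF 41,310
  CHF 236,000 × 23% = CHF 54,280
  → CHF 106,090
  Less energy credit CHF 28,000 → CHF 78,090

Supplementary minimum tax:
  Adjusted income: CHF 584,000 + CHF 159,000 + CHF 46,000 = CHF 789,000
  Exemption: 20% × (CHF 789,000 − CHF 386,000) = CHF 80,600 ≥ CHF 60,000, so the exemption is fully phased out
  Base: CHF 789,000 − CHF 0 = CHF 789,000
  CHF 789,000 × 12% = CHF 94,680

CHF 94,680 > CHF 78,090, so the supplementary minimum tax is the binding amount.

CHF 94,680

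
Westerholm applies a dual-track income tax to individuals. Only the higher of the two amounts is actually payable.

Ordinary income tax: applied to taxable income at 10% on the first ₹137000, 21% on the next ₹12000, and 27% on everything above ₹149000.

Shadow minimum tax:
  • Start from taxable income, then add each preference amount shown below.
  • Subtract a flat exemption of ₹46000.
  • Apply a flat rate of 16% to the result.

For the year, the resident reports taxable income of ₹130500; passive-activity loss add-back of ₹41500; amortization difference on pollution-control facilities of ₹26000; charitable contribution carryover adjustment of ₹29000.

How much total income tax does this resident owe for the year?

Ordinary income tax:
  ₹130500 × 10% = ₹13050

Shadow minimum tax:
  Adjusted income: ₹130500 + ₹41500 + ₹26000 + ₹29000 = ₹227000
  Less exemption ₹46000 → base ₹181000
  ₹181000 × 16% = ₹28960

₹28960 > ₹13050, so the shadow minimum tax is the binding amount.

₹28960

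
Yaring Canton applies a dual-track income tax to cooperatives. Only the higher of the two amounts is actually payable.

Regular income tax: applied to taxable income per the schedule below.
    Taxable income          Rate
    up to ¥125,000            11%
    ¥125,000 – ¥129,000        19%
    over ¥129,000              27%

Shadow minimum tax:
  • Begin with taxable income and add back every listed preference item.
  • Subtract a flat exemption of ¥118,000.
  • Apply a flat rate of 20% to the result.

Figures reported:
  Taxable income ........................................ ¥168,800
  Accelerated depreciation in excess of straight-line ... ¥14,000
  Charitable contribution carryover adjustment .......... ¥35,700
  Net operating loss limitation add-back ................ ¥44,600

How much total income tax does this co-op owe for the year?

¥29,020

Regular income tax:
  ¥125,000 × 11% = ¥13,750
  ¥4,000 × 19% = ¥760
  ¥39,800 × 27% = ¥10,746
  → ¥25,256

Shadow minimum tax:
  Adjusted income: ¥168,800 + ¥14,000 + ¥35,700 + ¥44,600 = ¥263,100
  Less exemption ¥118,000 → base ¥145,100
  ¥145,100 × 20% = ¥29,020

¥29,020 > ¥25,256, so the shadow minimum tax is the binding amount.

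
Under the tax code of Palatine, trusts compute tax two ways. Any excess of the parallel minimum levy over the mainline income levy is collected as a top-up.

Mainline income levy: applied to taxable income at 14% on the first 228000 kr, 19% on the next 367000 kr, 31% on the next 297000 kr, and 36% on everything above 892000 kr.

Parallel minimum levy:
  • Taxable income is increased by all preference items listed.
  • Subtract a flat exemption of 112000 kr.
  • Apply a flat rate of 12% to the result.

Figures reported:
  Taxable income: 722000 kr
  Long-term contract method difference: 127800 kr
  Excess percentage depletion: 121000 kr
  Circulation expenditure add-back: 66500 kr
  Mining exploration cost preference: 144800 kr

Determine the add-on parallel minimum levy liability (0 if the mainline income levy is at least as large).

0 kr

Mainline income levy:
  228000 kr × 14% = 31920 kr
  367000 kr × 19% = 69730 kr
  127000 kr × 31% = 39370 kr
  → 141020 kr

Parallel minimum levy:
  Adjusted income: 722000 kr + 127800 kr + 121000 kr + 66500 kr + 144800 kr = 1182100 kr
  Less exemption 112000 kr → base 1070100 kr
  1070100 kr × 12% = 128412 kr

128412 kr ≤ 141020 kr, so no add-on is due.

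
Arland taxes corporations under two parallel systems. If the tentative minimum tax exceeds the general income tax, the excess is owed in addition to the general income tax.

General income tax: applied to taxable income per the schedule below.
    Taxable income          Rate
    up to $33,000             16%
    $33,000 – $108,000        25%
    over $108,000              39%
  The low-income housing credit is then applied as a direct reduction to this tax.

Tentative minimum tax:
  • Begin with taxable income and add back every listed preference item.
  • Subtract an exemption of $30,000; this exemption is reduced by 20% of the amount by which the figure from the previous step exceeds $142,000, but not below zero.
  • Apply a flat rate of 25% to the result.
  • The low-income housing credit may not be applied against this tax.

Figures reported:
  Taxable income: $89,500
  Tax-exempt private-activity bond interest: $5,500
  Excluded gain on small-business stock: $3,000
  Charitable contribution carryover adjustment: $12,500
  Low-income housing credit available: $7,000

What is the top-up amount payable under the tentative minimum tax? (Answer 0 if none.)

$7,720

Tentative minimum tax:
  Adjusted income: $89,500 + $5,500 + $3,000 + $12,500 = $110,500
  Exemption: $110,500 ≤ $142,000, so full $30,000 applies
  Base: $110,500 − $30,000 = $80,500
  $80,500 × 25% = $20,125

General income tax:
  $33,000 × 16% = $5,280
  $56,500 × 25% = $14,125
  → $19,405
  Less low-income housing credit $7,000 → $12,405

Excess of tentative minimum tax over general income tax: $20,125 − $12,405 = $7,720.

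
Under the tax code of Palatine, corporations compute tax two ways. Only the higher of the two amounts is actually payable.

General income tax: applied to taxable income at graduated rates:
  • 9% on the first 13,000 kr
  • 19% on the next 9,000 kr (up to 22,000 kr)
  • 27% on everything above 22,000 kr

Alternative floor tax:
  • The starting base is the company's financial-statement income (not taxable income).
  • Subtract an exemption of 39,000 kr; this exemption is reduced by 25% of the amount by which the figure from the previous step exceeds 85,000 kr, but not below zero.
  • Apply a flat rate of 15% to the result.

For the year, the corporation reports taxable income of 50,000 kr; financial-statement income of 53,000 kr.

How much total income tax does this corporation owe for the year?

10,440 kr

General income tax:
  13,000 kr × 9% = 1,170 kr
  9,000 kr × 19% = 1,710 kr
  28,000 kr × 27% = 7,560 kr
  → 10,440 kr

Alternative floor tax:
  Base (financial-statement income): 53,000 kr
  Exemption: 53,000 kr ≤ 85,000 kr, so full 39,000 kr applies
  Base: 53,000 kr − 39,000 kr = 14,000 kr
  14,000 kr × 15% = 2,100 kr

10,440 kr > 2,100 kr, so the general income tax governs.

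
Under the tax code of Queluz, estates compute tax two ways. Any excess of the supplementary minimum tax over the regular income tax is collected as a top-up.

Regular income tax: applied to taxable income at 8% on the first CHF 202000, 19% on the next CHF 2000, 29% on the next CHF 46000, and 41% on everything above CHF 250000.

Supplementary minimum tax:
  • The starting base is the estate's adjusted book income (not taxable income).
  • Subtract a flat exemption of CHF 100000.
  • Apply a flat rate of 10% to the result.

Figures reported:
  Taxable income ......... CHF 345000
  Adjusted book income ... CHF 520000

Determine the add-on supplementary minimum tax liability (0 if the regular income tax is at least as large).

CHF 0

Supplementary minimum tax:
  Base (adjusted book income): CHF 520000
  Less exemption CHF 100000 → base CHF 420000
  CHF 420000 × 10% = CHF 42000

Regular income tax:
  CHF 202000 × 8% = CHF 16160
  CHF 2000 × 19% = CHF 380
  CHF 46000 × 29% = CHF 13340
  CHF 95000 × 41% = CHF 38950
  → CHF 68830

CHF 42000 ≤ CHF 68830, so no add-on is due.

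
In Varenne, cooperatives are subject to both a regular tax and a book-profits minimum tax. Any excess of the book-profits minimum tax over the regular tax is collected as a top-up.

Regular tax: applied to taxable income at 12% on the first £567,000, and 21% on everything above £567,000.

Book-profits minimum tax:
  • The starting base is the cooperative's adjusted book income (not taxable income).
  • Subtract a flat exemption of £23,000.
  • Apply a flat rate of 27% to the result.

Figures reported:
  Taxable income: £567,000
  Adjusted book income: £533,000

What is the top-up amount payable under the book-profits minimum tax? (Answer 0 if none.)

Regular tax:
  £567,000 × 12% = £68,040

Book-profits minimum tax:
  Base (adjusted book income): £533,000
  Less exemption £23,000 → base £510,000
  £510,000 × 27% = £137,700

Excess of book-profits minimum tax over regular tax: £137,700 − £68,040 = £69,660.

£69,660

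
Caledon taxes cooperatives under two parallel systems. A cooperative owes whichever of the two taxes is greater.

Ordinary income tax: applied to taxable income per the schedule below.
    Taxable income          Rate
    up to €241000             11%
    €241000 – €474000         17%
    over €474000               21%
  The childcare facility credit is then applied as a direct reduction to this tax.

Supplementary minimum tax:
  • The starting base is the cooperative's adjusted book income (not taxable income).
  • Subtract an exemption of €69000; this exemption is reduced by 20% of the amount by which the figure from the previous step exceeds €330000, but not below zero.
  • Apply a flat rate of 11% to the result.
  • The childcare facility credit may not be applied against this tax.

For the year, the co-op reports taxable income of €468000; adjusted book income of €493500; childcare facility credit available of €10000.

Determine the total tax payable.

Ordinary income tax:
  €241000 × 11% = €26510
  €227000 × 17% = €38590
  → €65100
  Less childcare facility credit €10000 → €55100

Supplementary minimum tax:
  Base (adjusted book income): €493500
  Exemption: €69000 − 20% × (€493500 − €330000) = €69000 − €32700 = €36300
  Base: €493500 − €36300 = €457200
  €457200 × 11% = €50292

€55100 > €50292, so the ordinary income tax governs.

€55100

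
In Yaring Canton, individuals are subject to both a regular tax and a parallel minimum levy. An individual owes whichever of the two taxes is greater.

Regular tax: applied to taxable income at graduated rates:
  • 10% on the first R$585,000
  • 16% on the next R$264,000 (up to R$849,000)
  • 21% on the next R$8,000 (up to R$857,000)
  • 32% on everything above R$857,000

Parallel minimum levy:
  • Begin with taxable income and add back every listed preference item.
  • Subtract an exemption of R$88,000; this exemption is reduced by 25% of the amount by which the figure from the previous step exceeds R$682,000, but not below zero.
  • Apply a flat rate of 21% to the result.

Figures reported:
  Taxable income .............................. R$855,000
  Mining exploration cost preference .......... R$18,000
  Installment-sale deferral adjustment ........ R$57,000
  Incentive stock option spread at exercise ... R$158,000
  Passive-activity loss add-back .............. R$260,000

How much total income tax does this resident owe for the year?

R$283,080

Parallel minimum levy:
  Adjusted income: R$855,000 + R$18,000 + R$57,000 + R$158,000 + R$260,000 = R$1,348,000
  Exemption: 25% × (R$1,348,000 − R$682,000) = R$166,500 ≥ R$88,000, so the exemption is fully phased out
  Base: R$1,348,000 − R$0 = R$1,348,000
  R$1,348,000 × 21% = R$283,080

Regular tax:
  R$585,000 × 10% = R$58,500
  R$264,000 × 16% = R$42,240
  R$6,000 × 21% = R$1,260
  → R$102,000

R$283,080 > R$102,000, so the parallel minimum levy is the binding amount.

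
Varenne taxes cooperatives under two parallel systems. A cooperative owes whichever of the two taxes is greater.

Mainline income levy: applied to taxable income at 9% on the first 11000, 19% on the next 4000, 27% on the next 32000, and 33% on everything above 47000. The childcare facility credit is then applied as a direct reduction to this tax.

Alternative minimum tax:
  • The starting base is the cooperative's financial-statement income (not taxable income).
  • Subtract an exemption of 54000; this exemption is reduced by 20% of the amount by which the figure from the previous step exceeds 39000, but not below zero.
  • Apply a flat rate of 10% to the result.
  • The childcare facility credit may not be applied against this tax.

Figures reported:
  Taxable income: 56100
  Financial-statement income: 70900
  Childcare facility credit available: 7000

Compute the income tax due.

Alternative minimum tax:
  Base (financial-statement income): 70900
  Exemption: 54000 − 20% × (70900 − 39000) = 54000 − 6380 = 47620
  Base: 70900 − 47620 = 23280
  23280 × 10% = 2328

Mainline income levy:
  11000 × 9% = 990
  4000 × 19% = 760
  32000 × 27% = 8640
  9100 × 33% = 3003
  → 13393
  Less childcare facility credit 7000 → 6393

6393 > 2328, so the mainline income levy governs.

6393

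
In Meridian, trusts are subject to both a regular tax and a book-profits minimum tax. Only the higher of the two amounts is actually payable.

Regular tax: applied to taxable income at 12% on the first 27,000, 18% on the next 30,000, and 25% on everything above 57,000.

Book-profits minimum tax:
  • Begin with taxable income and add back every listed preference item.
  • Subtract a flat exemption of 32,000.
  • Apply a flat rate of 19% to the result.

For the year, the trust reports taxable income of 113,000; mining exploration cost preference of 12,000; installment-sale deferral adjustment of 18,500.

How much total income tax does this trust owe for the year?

22,640

Regular tax:
  27,000 × 12% = 3,240
  30,000 × 18% = 5,400
  56,000 × 25% = 14,000
  → 22,640

Book-profits minimum tax:
  Adjusted income: 113,000 + 12,000 + 18,500 = 143,500
  Less exemption 32,000 → base 111,500
  111,500 × 19% = 21,185

22,640 > 21,185, so the regular tax governs.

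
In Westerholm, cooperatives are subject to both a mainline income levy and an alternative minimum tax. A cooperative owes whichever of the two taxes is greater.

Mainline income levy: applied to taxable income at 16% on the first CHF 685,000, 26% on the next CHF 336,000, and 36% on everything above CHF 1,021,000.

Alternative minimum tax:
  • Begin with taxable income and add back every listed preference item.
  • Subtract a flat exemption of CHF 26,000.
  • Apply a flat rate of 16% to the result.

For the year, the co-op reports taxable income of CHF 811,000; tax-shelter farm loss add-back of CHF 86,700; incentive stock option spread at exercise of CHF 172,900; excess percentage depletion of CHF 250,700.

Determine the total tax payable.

CHF 207,248

Mainline income levy:
  CHF 685,000 × 16% = CHF 109,600
  CHF 126,000 × 26% = CHF 32,760
  → CHF 142,360

Alternative minimum tax:
  Adjusted income: CHF 811,000 + CHF 86,700 + CHF 172,900 + CHF 250,700 = CHF 1,321,300
  Less exemption CHF 26,000 → base CHF 1,295,300
  CHF 1,295,300 × 16% = CHF 207,248

CHF 207,248 > CHF 142,360, so the alternative minimum tax is the binding amount.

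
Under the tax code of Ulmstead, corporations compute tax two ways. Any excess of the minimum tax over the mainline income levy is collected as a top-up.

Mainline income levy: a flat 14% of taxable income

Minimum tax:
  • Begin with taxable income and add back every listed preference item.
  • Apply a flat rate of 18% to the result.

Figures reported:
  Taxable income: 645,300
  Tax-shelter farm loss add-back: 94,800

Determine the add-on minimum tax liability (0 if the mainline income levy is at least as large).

42,876

Minimum tax:
  Adjusted income: 645,300 + 94,800 = 740,100
  740,100 × 18% = 133,218

Mainline income levy:
  645,300 × 14% = 90,342

Excess of minimum tax over mainline income levy: 133,218 − 90,342 = 42,876.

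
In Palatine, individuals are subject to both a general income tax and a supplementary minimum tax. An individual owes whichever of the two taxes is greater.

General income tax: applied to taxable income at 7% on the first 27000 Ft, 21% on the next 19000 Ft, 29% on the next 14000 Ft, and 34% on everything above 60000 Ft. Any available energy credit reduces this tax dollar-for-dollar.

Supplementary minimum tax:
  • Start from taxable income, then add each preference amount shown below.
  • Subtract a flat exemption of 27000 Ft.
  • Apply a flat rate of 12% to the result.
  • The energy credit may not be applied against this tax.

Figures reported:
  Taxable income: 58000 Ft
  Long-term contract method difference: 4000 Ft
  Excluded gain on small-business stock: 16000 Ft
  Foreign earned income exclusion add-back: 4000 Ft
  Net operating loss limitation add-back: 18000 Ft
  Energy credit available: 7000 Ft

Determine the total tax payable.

8760 Ft

Supplementary minimum tax:
  Adjusted income: 58000 Ft + 4000 Ft + 16000 Ft + 4000 Ft + 18000 Ft = 100000 Ft
  Less exemption 27000 Ft → base 73000 Ft
  73000 Ft × 12% = 8760 Ft

General income tax:
  27000 Ft × 7% = 1890 Ft
  19000 Ft × 21% = 3990 Ft
  12000 Ft × 29% = 3480 Ft
  → 9360 Ft
  Less energy credit 7000 Ft → 2360 Ft

8760 Ft > 2360 Ft, so the supplementary minimum tax is the binding amount.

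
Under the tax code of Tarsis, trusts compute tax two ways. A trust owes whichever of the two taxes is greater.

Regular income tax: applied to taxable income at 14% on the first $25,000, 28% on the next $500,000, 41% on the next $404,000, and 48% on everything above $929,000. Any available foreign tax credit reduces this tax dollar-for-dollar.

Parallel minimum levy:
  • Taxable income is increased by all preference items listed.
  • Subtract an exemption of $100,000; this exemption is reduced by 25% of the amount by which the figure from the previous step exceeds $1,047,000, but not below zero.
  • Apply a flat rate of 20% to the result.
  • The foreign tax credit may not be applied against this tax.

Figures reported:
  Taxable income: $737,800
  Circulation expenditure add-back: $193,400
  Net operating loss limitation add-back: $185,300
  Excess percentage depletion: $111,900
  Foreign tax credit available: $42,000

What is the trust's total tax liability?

$234,750

Regular income tax:
  $25,000 × 14% = $3,500
  $500,000 × 28% = $140,000
  $212,800 × 41% = $87,248
  → $230,748
  Less foreign tax credit $42,000 → $188,748

Parallel minimum levy:
  Adjusted income: $737,800 + $193,400 + $185,300 + $111,900 = $1,228,400
  Exemption: $100,000 − 25% × ($1,228,400 − $1,047,000) = $100,000 − $45,350 = $54,650
  Base: $1,228,400 − $54,650 = $1,173,750
  $1,173,750 × 20% = $234,750

$234,750 > $188,748, so the parallel minimum levy is the binding amount.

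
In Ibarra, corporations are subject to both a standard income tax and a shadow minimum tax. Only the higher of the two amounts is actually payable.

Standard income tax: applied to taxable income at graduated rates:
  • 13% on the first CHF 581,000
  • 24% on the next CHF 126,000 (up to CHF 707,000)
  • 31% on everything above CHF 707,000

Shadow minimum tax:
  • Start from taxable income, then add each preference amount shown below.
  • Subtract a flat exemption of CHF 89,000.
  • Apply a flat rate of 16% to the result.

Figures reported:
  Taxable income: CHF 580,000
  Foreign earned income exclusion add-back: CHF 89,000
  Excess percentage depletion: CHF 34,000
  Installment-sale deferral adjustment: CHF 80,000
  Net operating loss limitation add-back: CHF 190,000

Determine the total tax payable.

Shadow minimum tax:
  Adjusted income: CHF 580,000 + CHF 89,000 + CHF 34,000 + CHF 80,000 + CHF 190,000 = CHF 973,000
  Less exemption CHF 89,000 → base CHF 884,000
  CHF 884,000 × 16% = CHF 141,440

Standard income tax:
  CHF 580,000 × 13% = CHF 75,400

CHF 141,440 > CHF 75,400, so the shadow minimum tax is the binding amount.

CHF 141,440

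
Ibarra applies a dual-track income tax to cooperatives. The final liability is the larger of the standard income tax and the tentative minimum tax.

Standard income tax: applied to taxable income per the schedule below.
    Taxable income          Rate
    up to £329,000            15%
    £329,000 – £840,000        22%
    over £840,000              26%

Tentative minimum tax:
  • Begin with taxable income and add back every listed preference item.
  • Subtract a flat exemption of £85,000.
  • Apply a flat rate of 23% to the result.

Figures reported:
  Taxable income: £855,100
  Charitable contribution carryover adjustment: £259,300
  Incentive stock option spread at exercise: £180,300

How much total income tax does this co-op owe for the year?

Tentative minimum tax:
  Adjusted income: £855,100 + £259,300 + £180,300 = £1,294,700
  Less exemption £85,000 → base £1,209,700
  £1,209,700 × 23% = £278,231

Standard income tax:
  £329,000 × 15% = £49,350
  £511,000 × 22% = £112,420
  £15,100 × 26% = £3,926
  → £165,696

£278,231 > £165,696, so the tentative minimum tax is the binding amount.

£278,231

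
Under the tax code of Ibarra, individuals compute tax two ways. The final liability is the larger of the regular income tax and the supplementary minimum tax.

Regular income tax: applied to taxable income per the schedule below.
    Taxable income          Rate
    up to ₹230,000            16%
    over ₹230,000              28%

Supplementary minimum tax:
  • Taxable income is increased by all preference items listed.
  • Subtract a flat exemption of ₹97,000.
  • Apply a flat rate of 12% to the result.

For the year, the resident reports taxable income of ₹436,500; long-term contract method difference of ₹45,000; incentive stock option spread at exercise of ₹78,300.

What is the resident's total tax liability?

Regular income tax:
  ₹230,000 × 16% = ₹36,800
  ₹206,500 × 28% = ₹57,820
  → ₹94,620

Supplementary minimum tax:
  Adjusted income: ₹436,500 + ₹45,000 + ₹78,300 = ₹559,800
  Less exemption ₹97,000 → base ₹462,800
  ₹462,800 × 12% = ₹55,536

₹94,620 > ₹55,536, so the regular income tax governs.

₹94,620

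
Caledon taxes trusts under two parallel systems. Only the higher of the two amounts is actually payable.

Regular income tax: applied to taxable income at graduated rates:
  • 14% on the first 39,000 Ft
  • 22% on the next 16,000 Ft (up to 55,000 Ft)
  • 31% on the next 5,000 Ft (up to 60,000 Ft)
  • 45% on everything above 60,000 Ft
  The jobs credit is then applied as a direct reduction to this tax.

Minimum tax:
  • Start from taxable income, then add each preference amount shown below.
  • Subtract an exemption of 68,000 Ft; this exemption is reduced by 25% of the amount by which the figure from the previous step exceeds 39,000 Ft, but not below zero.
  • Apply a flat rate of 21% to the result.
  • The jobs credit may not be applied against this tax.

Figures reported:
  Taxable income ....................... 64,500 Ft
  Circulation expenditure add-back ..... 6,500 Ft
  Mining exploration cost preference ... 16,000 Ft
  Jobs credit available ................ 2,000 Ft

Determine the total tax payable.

Minimum tax:
  Adjusted income: 64,500 Ft + 6,500 Ft + 16,000 Ft = 87,000 Ft
  Exemption: 68,000 Ft − 25% × (87,000 Ft − 39,000 Ft) = 68,000 Ft − 12,000 Ft = 56,000 Ft
  Base: 87,000 Ft − 56,000 Ft = 31,000 Ft
  31,000 Ft × 21% = 6,510 Ft

Regular income tax:
  39,000 Ft × 14% = 5,460 Ft
  16,000 Ft × 22% = 3,520 Ft
  5,000 Ft × 31% = 1,550 Ft
  4,500 Ft × 45% = 2,025 Ft
  → 12,555 Ft
  Less jobs credit 2,000 Ft → 10,555 Ft

10,555 Ft > 6,510 Ft, so the regular income tax governs.

10,555 Ft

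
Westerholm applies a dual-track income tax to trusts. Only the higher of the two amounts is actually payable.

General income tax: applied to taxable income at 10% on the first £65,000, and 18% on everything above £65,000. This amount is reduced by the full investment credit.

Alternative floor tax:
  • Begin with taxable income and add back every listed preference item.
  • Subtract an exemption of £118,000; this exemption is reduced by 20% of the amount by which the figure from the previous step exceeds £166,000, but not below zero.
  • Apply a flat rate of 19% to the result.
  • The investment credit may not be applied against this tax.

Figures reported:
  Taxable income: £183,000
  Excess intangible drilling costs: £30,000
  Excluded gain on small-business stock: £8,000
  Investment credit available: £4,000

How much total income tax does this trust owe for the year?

£23,740

General income tax:
  £65,000 × 10% = £6,500
  £118,000 × 18% = £21,240
  → £27,740
  Less investment credit £4,000 → £23,740

Alternative floor tax:
  Adjusted income: £183,000 + £30,000 + £8,000 = £221,000
  Exemption: £118,000 − 20% × (£221,000 − £166,000) = £118,000 − £11,000 = £107,000
  Base: £221,000 − £107,000 = £114,000
  £114,000 × 19% = £21,660

£23,740 > £21,660, so the general income tax governs.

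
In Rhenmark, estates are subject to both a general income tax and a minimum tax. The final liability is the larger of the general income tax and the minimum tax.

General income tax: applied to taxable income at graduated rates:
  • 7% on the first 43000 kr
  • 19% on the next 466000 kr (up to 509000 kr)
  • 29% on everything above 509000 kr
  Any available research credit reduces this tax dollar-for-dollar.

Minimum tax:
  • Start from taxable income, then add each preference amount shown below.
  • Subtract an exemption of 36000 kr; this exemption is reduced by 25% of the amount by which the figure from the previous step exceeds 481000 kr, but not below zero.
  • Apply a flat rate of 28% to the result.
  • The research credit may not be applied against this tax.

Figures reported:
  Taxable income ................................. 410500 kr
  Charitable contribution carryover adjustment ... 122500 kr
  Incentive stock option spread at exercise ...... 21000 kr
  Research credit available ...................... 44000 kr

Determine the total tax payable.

150150 kr

General income tax:
  43000 kr × 7% = 3010 kr
  367500 kr × 19% = 69825 kr
  → 72835 kr
  Less research credit 44000 kr → 28835 kr

Minimum tax:
  Adjusted income: 410500 kr + 122500 kr + 21000 kr = 554000 kr
  Exemption: 36000 kr − 25% × (554000 kr − 481000 kr) = 36000 kr − 18250 kr = 17750 kr
  Base: 554000 kr − 17750 kr = 536250 kr
  536250 kr × 28% = 150150 kr

150150 kr > 28835 kr, so the minimum tax is the binding amount.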